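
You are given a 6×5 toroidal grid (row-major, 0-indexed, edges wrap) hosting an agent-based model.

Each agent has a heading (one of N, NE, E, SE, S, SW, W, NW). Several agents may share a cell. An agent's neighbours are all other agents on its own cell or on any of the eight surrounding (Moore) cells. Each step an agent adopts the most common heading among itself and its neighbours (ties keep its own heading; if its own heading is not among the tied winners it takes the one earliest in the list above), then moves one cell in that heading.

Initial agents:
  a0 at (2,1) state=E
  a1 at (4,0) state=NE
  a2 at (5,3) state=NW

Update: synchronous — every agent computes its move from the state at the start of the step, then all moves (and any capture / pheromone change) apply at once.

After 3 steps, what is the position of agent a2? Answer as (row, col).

t=1: a0@(2,2):E a1@(3,1):NE a2@(4,2):NW
t=2: a0@(2,3):E a1@(2,2):NE a2@(3,1):NW
t=3: a0@(2,4):E a1@(1,3):NE a2@(2,0):NW

(2, 0)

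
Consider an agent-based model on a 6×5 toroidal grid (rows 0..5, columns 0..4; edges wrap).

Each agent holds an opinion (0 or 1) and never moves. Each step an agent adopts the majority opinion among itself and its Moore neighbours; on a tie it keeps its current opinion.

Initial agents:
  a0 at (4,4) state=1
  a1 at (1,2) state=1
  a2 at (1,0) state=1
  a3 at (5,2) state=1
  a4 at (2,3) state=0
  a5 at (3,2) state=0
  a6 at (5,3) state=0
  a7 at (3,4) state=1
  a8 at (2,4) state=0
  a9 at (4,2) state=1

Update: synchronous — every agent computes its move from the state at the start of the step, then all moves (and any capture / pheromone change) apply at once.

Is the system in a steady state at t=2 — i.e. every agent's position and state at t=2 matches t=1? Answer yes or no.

t=1: a0@(4,4):1 a1@(1,2):1 a2@(1,0):1 a3@(5,2):1 a4@(2,3):0 a5@(3,2):0 a6@(5,3):1 a7@(3,4):1 a8@(2,4):0 a9@(4,2):1
t=2: (unchanged — steady state)

yes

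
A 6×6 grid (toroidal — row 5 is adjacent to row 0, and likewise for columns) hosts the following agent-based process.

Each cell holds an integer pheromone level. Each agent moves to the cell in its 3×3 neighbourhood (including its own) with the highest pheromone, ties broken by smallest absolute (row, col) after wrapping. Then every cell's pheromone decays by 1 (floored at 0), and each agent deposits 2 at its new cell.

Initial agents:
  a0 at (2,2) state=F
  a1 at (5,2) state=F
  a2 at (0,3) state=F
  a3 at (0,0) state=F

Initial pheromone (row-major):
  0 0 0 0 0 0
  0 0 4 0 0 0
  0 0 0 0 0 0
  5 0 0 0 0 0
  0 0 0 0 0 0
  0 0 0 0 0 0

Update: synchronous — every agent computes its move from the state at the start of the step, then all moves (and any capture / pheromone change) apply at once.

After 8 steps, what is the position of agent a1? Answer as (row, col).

t=1: a0@(1,2) a1@(0,1) a2@(1,2) a3@(0,0) | pheromone: 2 2 0 0 0 0 / 0 0 7 0 0 0 / 0 0 0 0 0 0 / 4 0 0 0 0 0 / 0 0 0 0 0 0 / 0 0 0 0 0 0
t=2: a0@(1,2) a1@(1,2) a2@(1,2) a3@(0,0) | pheromone: 3 1 0 0 0 0 / 0 0 12 0 0 0 / 0 0 0 0 0 0 / 3 0 0 0 0 0 / 0 0 0 0 0 0 / 0 0 0 0 0 0
t=3: a0@(1,2) a1@(1,2) a2@(1,2) a3@(0,0) | pheromone: 4 0 0 0 0 0 / 0 0 17 0 0 0 / 0 0 0 0 0 0 / 2 0 0 0 0 0 / 0 0 0 0 0 0 / 0 0 0 0 0 0
t=4: a0@(1,2) a1@(1,2) a2@(1,2) a3@(0,0) | pheromone: 5 0 0 0 0 0 / 0 0 22 0 0 0 / 0 0 0 0 0 0 / 1 0 0 0 0 0 / 0 0 0 0 0 0 / 0 0 0 0 0 0
t=5: a0@(1,2) a1@(1,2) a2@(1,2) a3@(0,0) | pheromone: 6 0 0 0 0 0 / 0 0 27 0 0 0 / 0 0 0 0 0 0 / 0 0 0 0 0 0 / 0 0 0 0 0 0 / 0 0 0 0 0 0
t=6: a0@(1,2) a1@(1,2) a2@(1,2) a3@(0,0) | pheromone: 7 0 0 0 0 0 / 0 0 32 0 0 0 / 0 0 0 0 0 0 / 0 0 0 0 0 0 / 0 0 0 0 0 0 / 0 0 0 0 0 0
t=7: a0@(1,2) a1@(1,2) a2@(1,2) a3@(0,0) | pheromone: 8 0 0 0 0 0 / 0 0 37 0 0 0 / 0 0 0 0 0 0 / 0 0 0 0 0 0 / 0 0 0 0 0 0 / 0 0 0 0 0 0
t=8: a0@(1,2) a1@(1,2) a2@(1,2) a3@(0,0) | pheromone: 9 0 0 0 0 0 / 0 0 42 0 0 0 / 0 0 0 0 0 0 / 0 0 0 0 0 0 / 0 0 0 0 0 0 / 0 0 0 0 0 0

(1, 2)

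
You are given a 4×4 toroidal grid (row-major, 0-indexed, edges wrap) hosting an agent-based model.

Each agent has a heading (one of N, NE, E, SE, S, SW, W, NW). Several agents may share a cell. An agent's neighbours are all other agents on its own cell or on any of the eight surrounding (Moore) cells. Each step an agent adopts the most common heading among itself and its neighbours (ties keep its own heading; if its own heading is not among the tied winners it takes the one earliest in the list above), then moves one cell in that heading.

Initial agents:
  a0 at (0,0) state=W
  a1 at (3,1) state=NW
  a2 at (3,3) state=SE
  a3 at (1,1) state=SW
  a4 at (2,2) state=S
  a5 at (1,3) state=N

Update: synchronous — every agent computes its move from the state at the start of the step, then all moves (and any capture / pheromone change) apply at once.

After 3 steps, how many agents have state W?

1

t=1: a0@(0,3):W a1@(2,0):NW a2@(0,0):SE a3@(2,0):SW a4@(3,2):S a5@(0,3):N
t=2: a0@(0,2):W a1@(1,3):NW a2@(1,1):SE a3@(3,3):SW a4@(0,2):S a5@(3,3):N
t=3: a0@(0,1):W a1@(0,2):NW a2@(2,2):SE a3@(0,2):SW a4@(1,2):S a5@(2,3):N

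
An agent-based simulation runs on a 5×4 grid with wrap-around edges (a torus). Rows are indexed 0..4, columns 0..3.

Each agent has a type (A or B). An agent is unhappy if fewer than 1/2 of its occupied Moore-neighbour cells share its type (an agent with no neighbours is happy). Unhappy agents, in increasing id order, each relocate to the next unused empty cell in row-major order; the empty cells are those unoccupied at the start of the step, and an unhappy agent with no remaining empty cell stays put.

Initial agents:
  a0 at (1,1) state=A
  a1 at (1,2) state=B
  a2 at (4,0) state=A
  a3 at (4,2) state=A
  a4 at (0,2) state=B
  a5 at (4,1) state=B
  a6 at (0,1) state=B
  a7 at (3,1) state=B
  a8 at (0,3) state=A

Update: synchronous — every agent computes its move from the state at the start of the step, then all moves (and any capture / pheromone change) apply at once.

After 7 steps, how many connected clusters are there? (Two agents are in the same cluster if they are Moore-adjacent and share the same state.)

2

t=1: a0@(0,0):A a1@(1,2):B a2@(1,0):A a3@(1,3):A a4@(0,2):B a5@(4,1):B a6@(0,1):B a7@(2,0):B a8@(0,3):A
t=2: a0@(0,0):A a1@(1,2):B a2@(1,0):A a3@(1,3):A a4@(0,2):B a5@(4,1):B a6@(0,1):B a7@(1,1):B a8@(0,3):A
t=3: (unchanged — steady state)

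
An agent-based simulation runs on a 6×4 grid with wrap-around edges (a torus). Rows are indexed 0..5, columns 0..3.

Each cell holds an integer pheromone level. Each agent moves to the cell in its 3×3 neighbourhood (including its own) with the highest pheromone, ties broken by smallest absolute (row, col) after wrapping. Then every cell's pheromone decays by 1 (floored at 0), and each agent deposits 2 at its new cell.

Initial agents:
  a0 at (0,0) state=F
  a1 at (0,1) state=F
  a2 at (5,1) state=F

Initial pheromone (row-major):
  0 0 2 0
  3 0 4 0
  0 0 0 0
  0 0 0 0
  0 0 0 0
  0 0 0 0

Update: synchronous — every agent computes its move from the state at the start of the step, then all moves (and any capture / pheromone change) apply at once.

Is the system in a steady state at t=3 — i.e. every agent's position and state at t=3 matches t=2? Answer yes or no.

yes

t=1: a0@(1,0) a1@(1,2) a2@(0,2) | pheromone: 0 0 3 0 / 4 0 5 0 / 0 0 0 0 / 0 0 0 0 / 0 0 0 0 / 0 0 0 0
t=2: a0@(1,0) a1@(1,2) a2@(1,2) | pheromone: 0 0 2 0 / 5 0 8 0 / 0 0 0 0 / 0 0 0 0 / 0 0 0 0 / 0 0 0 0
t=3: a0@(1,0) a1@(1,2) a2@(1,2) | pheromone: 0 0 1 0 / 6 0 11 0 / 0 0 0 0 / 0 0 0 0 / 0 0 0 0 / 0 0 0 0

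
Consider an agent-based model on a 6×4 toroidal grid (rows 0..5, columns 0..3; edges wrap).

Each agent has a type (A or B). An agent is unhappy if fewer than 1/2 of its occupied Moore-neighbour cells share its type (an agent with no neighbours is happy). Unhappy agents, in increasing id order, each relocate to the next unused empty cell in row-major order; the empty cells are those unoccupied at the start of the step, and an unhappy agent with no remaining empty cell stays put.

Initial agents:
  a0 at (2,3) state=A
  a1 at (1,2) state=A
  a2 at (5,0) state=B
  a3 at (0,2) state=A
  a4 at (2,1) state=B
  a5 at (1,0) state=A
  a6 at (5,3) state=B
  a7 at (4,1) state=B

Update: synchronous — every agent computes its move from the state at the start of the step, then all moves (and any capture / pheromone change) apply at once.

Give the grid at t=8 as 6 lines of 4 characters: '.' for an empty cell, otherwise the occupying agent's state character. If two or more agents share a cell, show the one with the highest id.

t=1: a0@(2,3):A a1@(1,2):A a2@(5,0):B a3@(0,2):A a4@(0,0):B a5@(1,0):A a6@(5,3):B a7@(4,1):B
t=2: (unchanged — steady state)

B.A.
A.A.
...A
....
.B..
B..B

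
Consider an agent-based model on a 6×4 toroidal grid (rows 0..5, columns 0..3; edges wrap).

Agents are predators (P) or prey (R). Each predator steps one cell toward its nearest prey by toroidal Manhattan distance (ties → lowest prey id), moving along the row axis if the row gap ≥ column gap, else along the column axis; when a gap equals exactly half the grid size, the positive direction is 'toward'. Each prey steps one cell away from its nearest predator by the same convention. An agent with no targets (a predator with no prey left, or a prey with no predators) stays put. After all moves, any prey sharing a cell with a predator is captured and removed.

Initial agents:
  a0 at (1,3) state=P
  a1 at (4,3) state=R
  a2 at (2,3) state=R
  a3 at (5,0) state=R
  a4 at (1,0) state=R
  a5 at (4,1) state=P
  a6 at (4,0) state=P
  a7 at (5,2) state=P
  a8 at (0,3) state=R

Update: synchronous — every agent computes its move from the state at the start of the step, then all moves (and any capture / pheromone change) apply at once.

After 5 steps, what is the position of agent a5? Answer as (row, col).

t=1: a0@(2,3):P a2@(3,3):R a3@(0,0):R a4@(1,1):R a5@(4,2):P a6@(4,3):P a7@(4,2):P a8@(5,3):R
t=2: a0@(3,3):P a2@(4,3):R a3@(5,0):R a4@(1,0):R a5@(3,2):P a6@(3,3):P a7@(3,2):P a8@(0,3):R
t=3: a0@(4,3):P a2@(5,3):R a3@(0,0):R a4@(0,0):R a5@(4,2):P a6@(4,3):P a7@(4,2):P a8@(5,3):R
t=4: a0@(5,3):P a2@(0,3):R a3@(1,0):R a4@(1,0):R a5@(5,2):P a6@(5,3):P a7@(5,2):P a8@(0,3):R
t=5: a0@(0,3):P a2@(1,3):R a3@(2,0):R a4@(2,0):R a5@(0,2):P a6@(0,3):P a7@(0,2):P a8@(1,3):R

(0, 2)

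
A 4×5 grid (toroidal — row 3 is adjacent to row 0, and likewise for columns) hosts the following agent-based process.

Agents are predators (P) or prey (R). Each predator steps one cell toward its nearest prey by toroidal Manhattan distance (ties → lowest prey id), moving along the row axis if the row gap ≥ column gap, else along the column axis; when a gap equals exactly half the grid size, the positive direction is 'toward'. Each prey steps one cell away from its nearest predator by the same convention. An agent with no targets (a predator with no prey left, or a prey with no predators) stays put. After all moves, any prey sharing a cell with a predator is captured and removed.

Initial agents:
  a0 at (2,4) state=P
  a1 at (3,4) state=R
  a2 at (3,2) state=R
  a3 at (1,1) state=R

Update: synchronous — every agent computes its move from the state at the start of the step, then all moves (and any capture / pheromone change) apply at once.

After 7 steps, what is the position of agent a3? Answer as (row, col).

t=1: a0@(3,4):P a1@(0,4):R a2@(3,1):R a3@(1,2):R
t=2: a0@(0,4):P a1@(1,4):R a2@(3,2):R a3@(0,2):R
t=3: a0@(1,4):P a1@(2,4):R a2@(3,1):R a3@(0,1):R
t=4: a0@(2,4):P a1@(3,4):R a2@(2,1):R a3@(0,2):R
t=5: a0@(3,4):P a1@(0,4):R a2@(2,2):R a3@(3,2):R
t=6: a0@(0,4):P a1@(1,4):R a2@(2,1):R a3@(3,1):R
t=7: a0@(1,4):P a1@(2,4):R a2@(1,1):R a3@(3,2):R

(3, 2)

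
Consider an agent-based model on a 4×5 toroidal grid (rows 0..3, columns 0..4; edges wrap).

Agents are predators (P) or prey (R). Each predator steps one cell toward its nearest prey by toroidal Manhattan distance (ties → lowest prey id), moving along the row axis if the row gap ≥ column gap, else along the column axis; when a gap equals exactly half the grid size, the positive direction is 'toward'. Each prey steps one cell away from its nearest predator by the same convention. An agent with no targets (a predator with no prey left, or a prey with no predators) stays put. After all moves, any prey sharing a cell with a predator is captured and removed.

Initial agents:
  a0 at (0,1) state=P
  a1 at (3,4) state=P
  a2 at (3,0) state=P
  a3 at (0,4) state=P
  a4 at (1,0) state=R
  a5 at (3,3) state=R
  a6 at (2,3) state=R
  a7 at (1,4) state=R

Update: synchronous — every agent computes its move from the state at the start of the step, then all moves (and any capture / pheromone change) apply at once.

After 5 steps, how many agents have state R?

t=1: a0@(1,1):P a1@(3,3):P a2@(0,0):P a3@(1,4):P a4@(2,0):R a5@(3,2):R a6@(1,3):R a7@(2,4):R
t=2: a0@(2,1):P a1@(3,2):P a2@(1,0):P a3@(1,3):P a4@(3,0):R a5@(3,1):R a6@(1,2):R a7@(3,4):R
t=3: a0@(3,1):P a1@(3,1):P a2@(2,0):P a3@(1,2):P a4@(0,0):R a5@(0,1):R a6@(1,1):R a7@(3,0):R
t=4: a0@(0,1):P a1@(0,1):P a2@(3,0):P a3@(1,1):P a4@(1,0):R a6@(1,0):R a7@(3,4):R
t=5: a0@(1,1):P a1@(1,1):P a2@(3,4):P a3@(1,0):P a4@(1,4):R a6@(1,4):R a7@(3,3):R

3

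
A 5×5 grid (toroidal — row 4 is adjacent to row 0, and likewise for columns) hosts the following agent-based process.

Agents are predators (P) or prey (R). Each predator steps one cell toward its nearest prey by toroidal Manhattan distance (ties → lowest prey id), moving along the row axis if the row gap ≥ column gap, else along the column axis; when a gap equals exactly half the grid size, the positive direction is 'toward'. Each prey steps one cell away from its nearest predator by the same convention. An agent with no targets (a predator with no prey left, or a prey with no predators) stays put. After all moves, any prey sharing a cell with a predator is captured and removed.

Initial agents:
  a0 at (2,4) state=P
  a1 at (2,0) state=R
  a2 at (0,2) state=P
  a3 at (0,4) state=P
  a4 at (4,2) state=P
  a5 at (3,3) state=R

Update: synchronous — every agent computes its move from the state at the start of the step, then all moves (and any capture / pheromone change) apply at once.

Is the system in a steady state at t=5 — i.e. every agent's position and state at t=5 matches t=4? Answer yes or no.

t=1: a0@(2,0):P a1@(2,1):R a2@(4,2):P a3@(1,4):P a4@(3,2):P a5@(4,3):R
t=2: a0@(2,1):P a2@(4,3):P a3@(1,0):P a4@(2,2):P a5@(4,4):R
t=3: a0@(3,1):P a2@(4,4):P a3@(0,0):P a4@(3,2):P a5@(4,0):R
t=4: a0@(4,1):P a2@(4,0):P a3@(4,0):P a4@(3,1):P
t=5: (unchanged — steady state)

yes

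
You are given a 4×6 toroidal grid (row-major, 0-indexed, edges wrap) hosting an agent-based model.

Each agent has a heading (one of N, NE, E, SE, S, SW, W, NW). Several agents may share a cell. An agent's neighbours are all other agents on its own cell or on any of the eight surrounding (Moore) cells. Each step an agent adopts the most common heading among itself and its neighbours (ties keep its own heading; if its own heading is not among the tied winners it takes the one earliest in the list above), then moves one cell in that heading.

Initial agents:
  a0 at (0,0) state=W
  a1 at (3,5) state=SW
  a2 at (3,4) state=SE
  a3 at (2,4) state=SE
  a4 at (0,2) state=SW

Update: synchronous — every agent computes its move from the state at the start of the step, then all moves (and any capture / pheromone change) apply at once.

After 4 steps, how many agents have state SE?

t=1: a0@(0,5):W a1@(0,0):SE a2@(0,5):SE a3@(3,5):SE a4@(1,1):SW
t=2: a0@(1,0):SE a1@(1,1):SE a2@(1,0):SE a3@(0,0):SE a4@(2,0):SW
t=3: a0@(2,1):SE a1@(2,2):SE a2@(2,1):SE a3@(1,1):SE a4@(3,1):SE
t=4: a0@(3,2):SE a1@(3,3):SE a2@(3,2):SE a3@(2,2):SE a4@(0,2):SE

5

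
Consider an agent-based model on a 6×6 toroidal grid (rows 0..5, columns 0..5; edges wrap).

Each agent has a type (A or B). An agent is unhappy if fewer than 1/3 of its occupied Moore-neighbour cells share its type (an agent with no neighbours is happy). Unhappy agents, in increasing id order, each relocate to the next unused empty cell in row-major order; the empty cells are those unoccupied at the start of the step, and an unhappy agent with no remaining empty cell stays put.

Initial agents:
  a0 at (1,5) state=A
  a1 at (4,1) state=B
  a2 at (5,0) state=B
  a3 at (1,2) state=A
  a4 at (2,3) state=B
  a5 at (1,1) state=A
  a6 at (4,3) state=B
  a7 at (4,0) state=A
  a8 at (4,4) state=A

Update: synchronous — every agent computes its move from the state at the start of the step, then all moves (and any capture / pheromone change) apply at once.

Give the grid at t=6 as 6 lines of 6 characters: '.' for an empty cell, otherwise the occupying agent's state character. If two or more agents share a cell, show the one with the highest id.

BBAAA.
.AA...
......
......
.B....
B.....

t=1: a0@(1,5):A a1@(4,1):B a2@(5,0):B a3@(1,2):A a4@(0,0):B a5@(1,1):A a6@(0,1):B a7@(0,2):A a8@(0,3):A
t=2: a0@(0,4):A a1@(4,1):B a2@(5,0):B a3@(1,2):A a4@(0,0):B a5@(1,1):A a6@(0,1):B a7@(0,2):A a8@(0,3):A
t=3: (unchanged — steady state)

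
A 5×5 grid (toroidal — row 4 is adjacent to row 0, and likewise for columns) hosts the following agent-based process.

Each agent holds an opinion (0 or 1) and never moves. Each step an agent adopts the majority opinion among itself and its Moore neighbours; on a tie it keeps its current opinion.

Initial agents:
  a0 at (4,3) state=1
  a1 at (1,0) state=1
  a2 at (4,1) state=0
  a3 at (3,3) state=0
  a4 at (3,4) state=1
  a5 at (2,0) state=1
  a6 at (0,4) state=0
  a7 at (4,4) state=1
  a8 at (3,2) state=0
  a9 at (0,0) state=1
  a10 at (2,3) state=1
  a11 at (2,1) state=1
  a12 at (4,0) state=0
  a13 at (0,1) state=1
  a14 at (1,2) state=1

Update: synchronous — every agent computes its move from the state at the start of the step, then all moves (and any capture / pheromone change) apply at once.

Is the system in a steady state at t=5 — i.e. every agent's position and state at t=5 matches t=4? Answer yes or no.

yes

t=1: a0@(4,3):1 a1@(1,0):1 a2@(4,1):0 a3@(3,3):1 a4@(3,4):1 a5@(2,0):1 a6@(0,4):1 a7@(4,4):1 a8@(3,2):0 a9@(0,0):1 a10@(2,3):1 a11@(2,1):1 a12@(4,0):1 a13@(0,1):1 a14@(1,2):1
t=2: a0@(4,3):1 a1@(1,0):1 a2@(4,1):1 a3@(3,3):1 a4@(3,4):1 a5@(2,0):1 a6@(0,4):1 a7@(4,4):1 a8@(3,2):1 a9@(0,0):1 a10@(2,3):1 a11@(2,1):1 a12@(4,0):1 a13@(0,1):1 a14@(1,2):1
t=3: (unchanged — steady state)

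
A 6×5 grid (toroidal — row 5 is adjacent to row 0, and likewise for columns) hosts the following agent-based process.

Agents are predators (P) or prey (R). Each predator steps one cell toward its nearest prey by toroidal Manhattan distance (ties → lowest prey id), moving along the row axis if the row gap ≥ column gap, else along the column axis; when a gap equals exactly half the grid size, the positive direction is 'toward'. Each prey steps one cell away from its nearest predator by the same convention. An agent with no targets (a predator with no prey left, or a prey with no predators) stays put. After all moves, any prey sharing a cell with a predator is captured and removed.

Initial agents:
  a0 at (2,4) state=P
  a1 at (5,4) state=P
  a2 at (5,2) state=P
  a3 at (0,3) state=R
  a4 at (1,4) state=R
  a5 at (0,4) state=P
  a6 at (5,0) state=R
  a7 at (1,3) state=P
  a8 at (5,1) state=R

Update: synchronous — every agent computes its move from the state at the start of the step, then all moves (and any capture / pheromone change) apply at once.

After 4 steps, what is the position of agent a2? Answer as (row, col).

(5, 0)

t=1: a0@(1,4):P a1@(5,0):P a2@(5,1):P a3@(0,2):R a4@(0,4):R a5@(0,3):P a7@(0,3):P
t=2: a0@(0,4):P a1@(0,0):P a2@(0,1):P a4@(5,4):R a5@(0,2):P a7@(0,2):P
t=3: a0@(5,4):P a1@(5,0):P a2@(0,0):P a4@(4,4):R a5@(0,3):P a7@(0,3):P
t=4: a0@(4,4):P a1@(4,0):P a2@(5,0):P a4@(3,4):R a5@(5,3):P a7@(5,3):P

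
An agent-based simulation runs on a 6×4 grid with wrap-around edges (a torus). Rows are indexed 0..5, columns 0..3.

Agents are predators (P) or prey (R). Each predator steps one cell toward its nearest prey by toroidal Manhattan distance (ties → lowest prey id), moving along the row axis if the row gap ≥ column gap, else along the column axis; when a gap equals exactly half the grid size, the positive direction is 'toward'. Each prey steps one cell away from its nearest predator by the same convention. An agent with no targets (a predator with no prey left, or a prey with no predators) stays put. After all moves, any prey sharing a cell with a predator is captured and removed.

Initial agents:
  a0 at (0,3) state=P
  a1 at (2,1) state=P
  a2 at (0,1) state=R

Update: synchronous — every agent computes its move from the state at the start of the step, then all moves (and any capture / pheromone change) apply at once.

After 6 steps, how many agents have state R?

t=1: a0@(0,0):P a1@(1,1):P
t=2: (unchanged — steady state)

0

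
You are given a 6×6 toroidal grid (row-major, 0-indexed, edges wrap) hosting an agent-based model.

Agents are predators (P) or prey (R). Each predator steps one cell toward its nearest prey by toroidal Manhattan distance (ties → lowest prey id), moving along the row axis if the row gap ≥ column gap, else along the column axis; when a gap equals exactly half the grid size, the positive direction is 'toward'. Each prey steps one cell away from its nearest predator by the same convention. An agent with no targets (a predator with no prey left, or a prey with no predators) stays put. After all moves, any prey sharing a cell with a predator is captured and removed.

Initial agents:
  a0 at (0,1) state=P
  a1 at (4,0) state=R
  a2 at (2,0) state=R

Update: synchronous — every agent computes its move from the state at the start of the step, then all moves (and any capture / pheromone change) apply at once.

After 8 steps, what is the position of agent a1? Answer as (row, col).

(2, 0)

t=1: a0@(5,1):P a1@(3,0):R a2@(3,0):R
t=2: a0@(4,1):P a1@(2,0):R a2@(2,0):R
t=3: a0@(3,1):P a1@(1,0):R a2@(1,0):R
t=4: a0@(2,1):P a1@(0,0):R a2@(0,0):R
t=5: a0@(1,1):P a1@(5,0):R a2@(5,0):R
t=6: a0@(0,1):P a1@(4,0):R a2@(4,0):R
t=7: a0@(5,1):P a1@(3,0):R a2@(3,0):R
t=8: a0@(4,1):P a1@(2,0):R a2@(2,0):R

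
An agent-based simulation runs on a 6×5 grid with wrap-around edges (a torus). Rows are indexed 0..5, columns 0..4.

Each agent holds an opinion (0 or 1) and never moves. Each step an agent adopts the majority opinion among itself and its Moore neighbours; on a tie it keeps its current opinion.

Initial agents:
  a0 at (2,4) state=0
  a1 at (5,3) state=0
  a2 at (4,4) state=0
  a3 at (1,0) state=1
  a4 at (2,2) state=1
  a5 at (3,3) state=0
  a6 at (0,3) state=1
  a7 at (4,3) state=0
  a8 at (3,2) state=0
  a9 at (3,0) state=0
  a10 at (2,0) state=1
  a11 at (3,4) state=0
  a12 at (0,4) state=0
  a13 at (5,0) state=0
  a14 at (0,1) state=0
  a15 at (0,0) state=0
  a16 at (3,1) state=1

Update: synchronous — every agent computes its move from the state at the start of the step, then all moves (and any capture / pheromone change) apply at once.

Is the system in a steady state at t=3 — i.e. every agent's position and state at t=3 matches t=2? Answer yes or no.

no

t=1: a0@(2,4):0 a1@(5,3):0 a2@(4,4):0 a3@(1,0):0 a4@(2,2):1 a5@(3,3):0 a6@(0,3):0 a7@(4,3):0 a8@(3,2):0 a9@(3,0):0 a10@(2,0):1 a11@(3,4):0 a12@(0,4):0 a13@(5,0):0 a14@(0,1):0 a15@(0,0):0 a16@(3,1):1
t=2: a0@(2,4):0 a1@(5,3):0 a2@(4,4):0 a3@(1,0):0 a4@(2,2):1 a5@(3,3):0 a6@(0,3):0 a7@(4,3):0 a8@(3,2):0 a9@(3,0):0 a10@(2,0):0 a11@(3,4):0 a12@(0,4):0 a13@(5,0):0 a14@(0,1):0 a15@(0,0):0 a16@(3,1):1
t=3: a0@(2,4):0 a1@(5,3):0 a2@(4,4):0 a3@(1,0):0 a4@(2,2):1 a5@(3,3):0 a6@(0,3):0 a7@(4,3):0 a8@(3,2):0 a9@(3,0):0 a10@(2,0):0 a11@(3,4):0 a12@(0,4):0 a13@(5,0):0 a14@(0,1):0 a15@(0,0):0 a16@(3,1):0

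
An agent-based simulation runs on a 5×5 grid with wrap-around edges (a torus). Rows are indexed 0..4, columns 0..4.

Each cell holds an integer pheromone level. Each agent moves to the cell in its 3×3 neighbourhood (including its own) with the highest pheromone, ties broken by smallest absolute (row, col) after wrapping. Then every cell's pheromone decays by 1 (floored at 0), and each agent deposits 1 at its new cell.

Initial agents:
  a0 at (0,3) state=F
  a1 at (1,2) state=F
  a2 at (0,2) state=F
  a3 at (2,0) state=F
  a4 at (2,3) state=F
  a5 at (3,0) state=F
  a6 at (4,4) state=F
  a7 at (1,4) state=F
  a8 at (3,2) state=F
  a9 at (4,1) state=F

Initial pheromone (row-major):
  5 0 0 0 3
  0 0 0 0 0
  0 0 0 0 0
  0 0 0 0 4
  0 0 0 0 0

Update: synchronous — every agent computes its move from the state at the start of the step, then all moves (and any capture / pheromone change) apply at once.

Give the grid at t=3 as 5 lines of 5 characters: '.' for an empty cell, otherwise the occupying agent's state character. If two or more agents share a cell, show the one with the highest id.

F....
.....
.F...
....F
.....

t=1: a0@(0,4) a1@(0,1) a2@(0,1) a3@(3,4) a4@(3,4) a5@(3,4) a6@(0,0) a7@(0,0) a8@(2,1) a9@(0,0) | pheromone: 7 2 0 0 3 / 0 0 0 0 0 / 0 1 0 0 0 / 0 0 0 0 6 / 0 0 0 0 0
t=2: a0@(0,0) a1@(0,0) a2@(0,0) a3@(3,4) a4@(3,4) a5@(3,4) a6@(0,0) a7@(0,0) a8@(2,1) a9@(0,0) | pheromone: 12 1 0 0 2 / 0 0 0 0 0 / 0 1 0 0 0 / 0 0 0 0 8 / 0 0 0 0 0
t=3: a0@(0,0) a1@(0,0) a2@(0,0) a3@(3,4) a4@(3,4) a5@(3,4) a6@(0,0) a7@(0,0) a8@(2,1) a9@(0,0) | pheromone: 17 0 0 0 1 / 0 0 0 0 0 / 0 1 0 0 0 / 0 0 0 0 10 / 0 0 0 0 0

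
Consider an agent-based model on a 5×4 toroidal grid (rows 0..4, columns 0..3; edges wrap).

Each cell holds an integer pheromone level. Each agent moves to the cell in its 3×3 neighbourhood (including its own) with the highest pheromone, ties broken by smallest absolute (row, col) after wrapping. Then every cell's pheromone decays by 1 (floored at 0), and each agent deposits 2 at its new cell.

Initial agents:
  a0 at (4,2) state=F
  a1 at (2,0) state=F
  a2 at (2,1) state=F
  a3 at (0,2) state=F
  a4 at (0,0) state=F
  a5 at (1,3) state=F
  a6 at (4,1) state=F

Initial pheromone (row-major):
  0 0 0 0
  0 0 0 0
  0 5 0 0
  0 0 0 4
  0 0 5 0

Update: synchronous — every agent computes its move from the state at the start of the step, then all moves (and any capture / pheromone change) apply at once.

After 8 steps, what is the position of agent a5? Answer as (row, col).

(0, 0)

t=1: a0@(4,2) a1@(2,1) a2@(2,1) a3@(4,2) a4@(0,0) a5@(0,0) a6@(4,2) | pheromone: 4 0 0 0 / 0 0 0 0 / 0 8 0 0 / 0 0 0 3 / 0 0 10 0
t=2: a0@(4,2) a1@(2,1) a2@(2,1) a3@(4,2) a4@(0,0) a5@(0,0) a6@(4,2) | pheromone: 7 0 0 0 / 0 0 0 0 / 0 11 0 0 / 0 0 0 2 / 0 0 15 0
t=3: a0@(4,2) a1@(2,1) a2@(2,1) a3@(4,2) a4@(0,0) a5@(0,0) a6@(4,2) | pheromone: 10 0 0 0 / 0 0 0 0 / 0 14 0 0 / 0 0 0 1 / 0 0 20 0
t=4: a0@(4,2) a1@(2,1) a2@(2,1) a3@(4,2) a4@(0,0) a5@(0,0) a6@(4,2) | pheromone: 13 0 0 0 / 0 0 0 0 / 0 17 0 0 / 0 0 0 0 / 0 0 25 0
t=5: a0@(4,2) a1@(2,1) a2@(2,1) a3@(4,2) a4@(0,0) a5@(0,0) a6@(4,2) | pheromone: 16 0 0 0 / 0 0 0 0 / 0 20 0 0 / 0 0 0 0 / 0 0 30 0
t=6: a0@(4,2) a1@(2,1) a2@(2,1) a3@(4,2) a4@(0,0) a5@(0,0) a6@(4,2) | pheromone: 19 0 0 0 / 0 0 0 0 / 0 23 0 0 / 0 0 0 0 / 0 0 35 0
t=7: a0@(4,2) a1@(2,1) a2@(2,1) a3@(4,2) a4@(0,0) a5@(0,0) a6@(4,2) | pheromone: 22 0 0 0 / 0 0 0 0 / 0 26 0 0 / 0 0 0 0 / 0 0 40 0
t=8: a0@(4,2) a1@(2,1) a2@(2,1) a3@(4,2) a4@(0,0) a5@(0,0) a6@(4,2) | pheromone: 25 0 0 0 / 0 0 0 0 / 0 29 0 0 / 0 0 0 0 / 0 0 45 0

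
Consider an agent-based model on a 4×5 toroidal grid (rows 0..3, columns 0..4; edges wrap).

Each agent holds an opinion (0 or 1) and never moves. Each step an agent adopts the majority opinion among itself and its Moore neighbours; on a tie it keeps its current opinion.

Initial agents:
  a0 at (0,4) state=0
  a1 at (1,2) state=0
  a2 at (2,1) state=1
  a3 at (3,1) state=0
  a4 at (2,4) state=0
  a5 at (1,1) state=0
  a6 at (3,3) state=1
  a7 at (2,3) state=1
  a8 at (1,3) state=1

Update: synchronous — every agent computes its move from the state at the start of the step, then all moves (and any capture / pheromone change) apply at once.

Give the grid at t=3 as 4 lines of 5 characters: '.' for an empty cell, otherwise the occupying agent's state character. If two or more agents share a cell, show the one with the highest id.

....1
.001.
.0.11
.0.1.

t=1: a0@(0,4):1 a1@(1,2):1 a2@(2,1):0 a3@(3,1):0 a4@(2,4):1 a5@(1,1):0 a6@(3,3):1 a7@(2,3):1 a8@(1,3):0
t=2: a0@(0,4):1 a1@(1,2):0 a2@(2,1):0 a3@(3,1):0 a4@(2,4):1 a5@(1,1):0 a6@(3,3):1 a7@(2,3):1 a8@(1,3):1
t=3: (unchanged — steady state)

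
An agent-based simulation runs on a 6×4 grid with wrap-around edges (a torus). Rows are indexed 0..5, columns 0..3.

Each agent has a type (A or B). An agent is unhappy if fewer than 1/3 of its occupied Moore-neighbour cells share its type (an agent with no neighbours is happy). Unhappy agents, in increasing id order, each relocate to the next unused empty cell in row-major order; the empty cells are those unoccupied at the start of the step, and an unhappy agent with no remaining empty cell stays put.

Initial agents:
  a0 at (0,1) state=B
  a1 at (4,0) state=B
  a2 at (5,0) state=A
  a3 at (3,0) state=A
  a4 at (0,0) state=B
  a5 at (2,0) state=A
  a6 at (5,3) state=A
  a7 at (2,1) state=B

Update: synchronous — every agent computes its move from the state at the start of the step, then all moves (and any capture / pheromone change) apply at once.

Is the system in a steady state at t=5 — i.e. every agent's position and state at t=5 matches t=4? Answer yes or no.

t=1: a0@(0,1):B a1@(0,2):B a2@(0,3):A a3@(3,0):A a4@(0,0):B a5@(2,0):A a6@(5,3):A a7@(1,0):B
t=2: a0@(0,1):B a1@(0,2):B a2@(1,1):A a3@(3,0):A a4@(0,0):B a5@(2,0):A a6@(5,3):A a7@(1,0):B
t=3: a0@(0,1):B a1@(0,2):B a2@(0,3):A a3@(3,0):A a4@(0,0):B a5@(2,0):A a6@(1,2):A a7@(1,0):B
t=4: a0@(0,1):B a1@(0,2):B a2@(1,1):A a3@(3,0):A a4@(0,0):B a5@(2,0):A a6@(1,2):A a7@(1,0):B
t=5: (unchanged — steady state)

yes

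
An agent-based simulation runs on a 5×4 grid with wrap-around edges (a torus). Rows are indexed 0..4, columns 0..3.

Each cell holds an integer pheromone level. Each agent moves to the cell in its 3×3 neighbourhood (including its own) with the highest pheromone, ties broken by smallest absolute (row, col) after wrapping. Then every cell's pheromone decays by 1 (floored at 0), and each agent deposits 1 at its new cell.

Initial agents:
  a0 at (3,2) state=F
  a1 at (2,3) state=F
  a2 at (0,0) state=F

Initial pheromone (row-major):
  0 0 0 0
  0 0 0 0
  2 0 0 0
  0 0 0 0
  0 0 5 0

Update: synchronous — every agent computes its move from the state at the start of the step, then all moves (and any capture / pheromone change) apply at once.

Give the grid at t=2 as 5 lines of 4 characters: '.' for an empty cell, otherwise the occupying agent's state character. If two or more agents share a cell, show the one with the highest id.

F...
....
F...
....
..F.

t=1: a0@(4,2) a1@(2,0) a2@(0,0) | pheromone: 1 0 0 0 / 0 0 0 0 / 2 0 0 0 / 0 0 0 0 / 0 0 5 0
t=2: (unchanged — steady state)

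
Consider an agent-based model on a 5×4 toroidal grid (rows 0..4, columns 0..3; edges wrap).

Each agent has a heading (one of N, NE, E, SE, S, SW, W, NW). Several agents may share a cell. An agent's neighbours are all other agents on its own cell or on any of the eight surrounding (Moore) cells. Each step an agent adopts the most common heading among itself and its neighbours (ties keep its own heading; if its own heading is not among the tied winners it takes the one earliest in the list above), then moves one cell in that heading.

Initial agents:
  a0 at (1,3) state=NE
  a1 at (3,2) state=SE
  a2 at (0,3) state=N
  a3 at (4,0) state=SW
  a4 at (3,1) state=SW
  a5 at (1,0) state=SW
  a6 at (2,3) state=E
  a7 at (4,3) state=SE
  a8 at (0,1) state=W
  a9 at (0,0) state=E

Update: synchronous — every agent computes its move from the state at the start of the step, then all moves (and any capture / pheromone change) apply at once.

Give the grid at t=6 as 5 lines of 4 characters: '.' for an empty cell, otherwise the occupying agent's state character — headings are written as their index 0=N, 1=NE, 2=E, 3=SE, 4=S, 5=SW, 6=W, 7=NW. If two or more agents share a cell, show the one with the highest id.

..55
.555
....
....
5..5

t=1: a0@(1,0):E a1@(4,3):SE a2@(1,2):SW a3@(0,3):SW a4@(4,0):SW a5@(1,1):E a6@(2,0):E a7@(0,0):SE a8@(1,0):SW a9@(1,3):SW
t=2: a0@(1,1):E a1@(0,0):SE a2@(2,1):SW a3@(1,2):SW a4@(0,3):SW a5@(1,2):E a6@(2,1):E a7@(1,3):SW a8@(2,3):SW a9@(2,2):SW
t=3: a0@(1,2):E a1@(1,3):SW a2@(3,0):SW a3@(2,1):SW a4@(1,2):SW a5@(2,1):SW a6@(2,2):E a7@(2,2):SW a8@(3,2):SW a9@(3,1):SW
t=4: a0@(2,1):SW a1@(2,2):SW a2@(4,3):SW a3@(3,0):SW a4@(2,1):SW a5@(3,0):SW a6@(3,1):SW a7@(3,1):SW a8@(4,1):SW a9@(4,0):SW
t=5: a0@(3,0):SW a1@(3,1):SW a2@(0,2):SW a3@(4,3):SW a4@(3,0):SW a5@(4,3):SW a6@(4,0):SW a7@(4,0):SW a8@(0,0):SW a9@(0,3):SW
t=6: a0@(4,3):SW a1@(4,0):SW a2@(1,1):SW a3@(0,2):SW a4@(4,3):SW a5@(0,2):SW a6@(0,3):SW a7@(0,3):SW a8@(1,3):SW a9@(1,2):SW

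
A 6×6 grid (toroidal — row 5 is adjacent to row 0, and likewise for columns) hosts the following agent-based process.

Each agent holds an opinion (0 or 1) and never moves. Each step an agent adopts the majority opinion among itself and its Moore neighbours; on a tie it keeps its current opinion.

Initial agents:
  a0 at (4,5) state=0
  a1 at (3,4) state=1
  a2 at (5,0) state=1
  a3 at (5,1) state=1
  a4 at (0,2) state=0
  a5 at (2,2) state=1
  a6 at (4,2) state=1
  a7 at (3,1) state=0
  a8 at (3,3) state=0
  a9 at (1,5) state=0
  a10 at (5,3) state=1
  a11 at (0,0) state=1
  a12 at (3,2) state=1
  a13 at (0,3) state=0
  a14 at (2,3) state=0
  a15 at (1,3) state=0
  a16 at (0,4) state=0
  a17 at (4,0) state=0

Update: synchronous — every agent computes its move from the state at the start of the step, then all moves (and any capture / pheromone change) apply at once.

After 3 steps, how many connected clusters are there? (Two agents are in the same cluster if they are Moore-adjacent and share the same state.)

t=1: a0@(4,5):0 a1@(3,4):0 a2@(5,0):1 a3@(5,1):1 a4@(0,2):0 a5@(2,2):0 a6@(4,2):1 a7@(3,1):1 a8@(3,3):1 a9@(1,5):0 a10@(5,3):0 a11@(0,0):1 a12@(3,2):1 a13@(0,3):0 a14@(2,3):0 a15@(1,3):0 a16@(0,4):0 a17@(4,0):0
t=2: a0@(4,5):0 a1@(3,4):0 a2@(5,0):1 a3@(5,1):1 a4@(0,2):0 a5@(2,2):0 a6@(4,2):1 a7@(3,1):1 a8@(3,3):1 a9@(1,5):0 a10@(5,3):0 a11@(0,0):1 a12@(3,2):1 a13@(0,3):0 a14@(2,3):0 a15@(1,3):0 a16@(0,4):0 a17@(4,0):1
t=3: (unchanged — steady state)

2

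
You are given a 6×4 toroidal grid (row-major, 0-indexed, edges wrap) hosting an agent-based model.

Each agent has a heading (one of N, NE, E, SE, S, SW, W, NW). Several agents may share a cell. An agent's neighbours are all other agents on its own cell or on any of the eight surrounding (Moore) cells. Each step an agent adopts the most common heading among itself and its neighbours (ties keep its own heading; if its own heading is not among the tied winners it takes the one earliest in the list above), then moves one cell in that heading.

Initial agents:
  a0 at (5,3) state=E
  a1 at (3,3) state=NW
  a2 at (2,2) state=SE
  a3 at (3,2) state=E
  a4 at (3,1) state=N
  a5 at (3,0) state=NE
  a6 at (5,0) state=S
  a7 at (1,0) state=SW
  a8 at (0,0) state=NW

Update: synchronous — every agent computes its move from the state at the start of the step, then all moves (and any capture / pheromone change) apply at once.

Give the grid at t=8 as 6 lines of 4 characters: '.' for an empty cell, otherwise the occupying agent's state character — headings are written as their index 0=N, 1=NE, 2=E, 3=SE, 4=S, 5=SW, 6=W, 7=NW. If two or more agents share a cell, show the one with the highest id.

t=1: a0@(5,0):E a1@(2,2):NW a2@(3,3):SE a3@(3,3):E a4@(2,1):N a5@(2,1):NE a6@(0,0):S a7@(2,3):SW a8@(5,3):NW
t=2: a0@(5,1):E a1@(1,1):NW a2@(4,0):SE a3@(3,0):E a4@(1,1):N a5@(1,2):NE a6@(1,0):S a7@(3,2):SW a8@(4,2):NW
t=3: a0@(5,2):E a1@(0,0):NW a2@(4,1):E a3@(3,1):E a4@(0,1):N a5@(0,3):NE a6@(2,0):S a7@(4,1):SW a8@(3,1):NW
t=4: a0@(5,3):E a1@(5,3):NW a2@(4,2):E a3@(3,2):E a4@(5,1):N a5@(5,0):NE a6@(3,0):S a7@(4,2):E a8@(3,2):E
t=5: a0@(5,0):E a1@(5,0):E a2@(4,3):E a3@(3,3):E a4@(5,2):E a5@(4,1):NE a6@(4,0):S a7@(4,3):E a8@(3,3):E
t=6: a0@(5,1):E a1@(5,1):E a2@(4,0):E a3@(3,0):E a4@(5,3):E a5@(4,2):E a6@(4,1):E a7@(4,0):E a8@(3,0):E
t=7: a0@(5,2):E a1@(5,2):E a2@(4,1):E a3@(3,1):E a4@(5,0):E a5@(4,3):E a6@(4,2):E a7@(4,1):E a8@(3,1):E
t=8: a0@(5,3):E a1@(5,3):E a2@(4,2):E a3@(3,2):E a4@(5,1):E a5@(4,0):E a6@(4,3):E a7@(4,2):E a8@(3,2):E

....
....
....
..2.
2.22
.2.2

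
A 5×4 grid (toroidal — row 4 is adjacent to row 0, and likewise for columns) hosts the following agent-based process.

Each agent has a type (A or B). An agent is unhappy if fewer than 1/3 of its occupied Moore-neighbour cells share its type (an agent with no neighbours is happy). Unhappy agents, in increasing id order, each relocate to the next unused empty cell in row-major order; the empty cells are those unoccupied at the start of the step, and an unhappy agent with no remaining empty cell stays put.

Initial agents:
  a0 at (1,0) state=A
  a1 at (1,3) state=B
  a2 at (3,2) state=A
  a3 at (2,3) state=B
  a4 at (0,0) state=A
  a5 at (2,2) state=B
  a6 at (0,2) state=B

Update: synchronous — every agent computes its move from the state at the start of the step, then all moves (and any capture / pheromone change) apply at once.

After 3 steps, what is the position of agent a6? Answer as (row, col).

(0, 2)

t=1: a0@(1,0):A a1@(1,3):B a2@(0,1):A a3@(2,3):B a4@(0,0):A a5@(2,2):B a6@(0,2):B
t=2: (unchanged — steady state)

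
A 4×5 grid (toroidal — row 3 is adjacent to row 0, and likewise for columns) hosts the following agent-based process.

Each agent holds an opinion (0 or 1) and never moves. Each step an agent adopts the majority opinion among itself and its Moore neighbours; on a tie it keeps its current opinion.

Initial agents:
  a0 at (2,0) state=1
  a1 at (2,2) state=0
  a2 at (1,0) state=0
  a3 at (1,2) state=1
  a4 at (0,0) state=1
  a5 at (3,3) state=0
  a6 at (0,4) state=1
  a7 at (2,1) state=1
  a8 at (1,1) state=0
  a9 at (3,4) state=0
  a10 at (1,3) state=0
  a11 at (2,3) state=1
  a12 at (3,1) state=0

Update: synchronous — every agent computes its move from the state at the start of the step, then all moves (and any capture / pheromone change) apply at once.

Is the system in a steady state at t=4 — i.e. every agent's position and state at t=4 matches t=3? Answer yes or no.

t=1: a0@(2,0):0 a1@(2,2):0 a2@(1,0):1 a3@(1,2):1 a4@(0,0):0 a5@(3,3):0 a6@(0,4):0 a7@(2,1):0 a8@(1,1):1 a9@(3,4):1 a10@(1,3):1 a11@(2,3):0 a12@(3,1):1
t=2: a0@(2,0):1 a1@(2,2):0 a2@(1,0):0 a3@(1,2):1 a4@(0,0):1 a5@(3,3):0 a6@(0,4):0 a7@(2,1):1 a8@(1,1):0 a9@(3,4):0 a10@(1,3):0 a11@(2,3):0 a12@(3,1):0
t=3: a0@(2,0):0 a1@(2,2):0 a2@(1,0):0 a3@(1,2):0 a4@(0,0):0 a5@(3,3):0 a6@(0,4):0 a7@(2,1):0 a8@(1,1):1 a9@(3,4):0 a10@(1,3):0 a11@(2,3):0 a12@(3,1):1
t=4: a0@(2,0):0 a1@(2,2):0 a2@(1,0):0 a3@(1,2):0 a4@(0,0):0 a5@(3,3):0 a6@(0,4):0 a7@(2,1):0 a8@(1,1):0 a9@(3,4):0 a10@(1,3):0 a11@(2,3):0 a12@(3,1):0

no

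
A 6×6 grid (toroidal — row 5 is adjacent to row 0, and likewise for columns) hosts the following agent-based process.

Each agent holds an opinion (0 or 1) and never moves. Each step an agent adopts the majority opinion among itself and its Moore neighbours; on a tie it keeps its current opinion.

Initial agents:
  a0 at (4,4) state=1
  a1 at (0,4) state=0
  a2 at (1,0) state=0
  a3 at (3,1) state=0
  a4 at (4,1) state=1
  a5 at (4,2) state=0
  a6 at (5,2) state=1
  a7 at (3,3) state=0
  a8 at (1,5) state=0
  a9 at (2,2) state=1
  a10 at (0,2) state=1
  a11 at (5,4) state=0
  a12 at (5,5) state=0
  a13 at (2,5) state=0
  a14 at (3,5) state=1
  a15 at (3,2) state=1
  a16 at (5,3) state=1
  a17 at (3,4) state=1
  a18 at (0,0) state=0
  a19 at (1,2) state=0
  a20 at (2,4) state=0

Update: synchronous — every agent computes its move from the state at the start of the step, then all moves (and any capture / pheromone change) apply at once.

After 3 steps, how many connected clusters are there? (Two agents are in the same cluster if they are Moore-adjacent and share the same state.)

t=1: a0@(4,4):1 a1@(0,4):0 a2@(1,0):0 a3@(3,1):1 a4@(4,1):1 a5@(4,2):1 a6@(5,2):1 a7@(3,3):1 a8@(1,5):0 a9@(2,2):0 a10@(0,2):1 a11@(5,4):0 a12@(5,5):0 a13@(2,5):0 a14@(3,5):1 a15@(3,2):1 a16@(5,3):1 a17@(3,4):1 a18@(0,0):0 a19@(1,2):1 a20@(2,4):0
t=2: a0@(4,4):1 a1@(0,4):0 a2@(1,0):0 a3@(3,1):1 a4@(4,1):1 a5@(4,2):1 a6@(5,2):1 a7@(3,3):1 a8@(1,5):0 a9@(2,2):1 a10@(0,2):1 a11@(5,4):0 a12@(5,5):0 a13@(2,5):0 a14@(3,5):1 a15@(3,2):1 a16@(5,3):1 a17@(3,4):1 a18@(0,0):0 a19@(1,2):1 a20@(2,4):0
t=3: (unchanged — steady state)

2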